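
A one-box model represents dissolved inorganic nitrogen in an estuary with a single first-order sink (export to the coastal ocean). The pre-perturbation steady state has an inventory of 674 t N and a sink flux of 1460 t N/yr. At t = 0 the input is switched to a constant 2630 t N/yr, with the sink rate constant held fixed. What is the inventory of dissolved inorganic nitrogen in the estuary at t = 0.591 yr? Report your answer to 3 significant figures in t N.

Residence time τ = M₀/F₀ = 0.4616 yr. The eventual steady state is M_∞ = M₀·(F₁/F₀) = 674 × 2630/1460 = 1214.1 t N.
The anomaly ΔM(t) = M(t) − M_∞ decays as ΔM₀·e^(−t/τ) with ΔM₀ = 674 − 1214.1 = −540.1 t N.
At t = 0.591 yr, e^(−t/τ) = e^(−1.280) = 0.2780, so ΔM = −150.1 t N and M = 1214.1 − 150.1 = 1064.0 t N.

1060 t N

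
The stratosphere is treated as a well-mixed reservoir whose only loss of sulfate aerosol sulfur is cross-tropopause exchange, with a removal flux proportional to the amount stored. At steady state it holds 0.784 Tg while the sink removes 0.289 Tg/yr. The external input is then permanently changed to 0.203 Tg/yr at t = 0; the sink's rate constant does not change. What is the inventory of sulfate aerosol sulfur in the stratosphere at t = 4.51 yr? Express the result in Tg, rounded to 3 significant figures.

Residence time τ = M₀/F₀ = 2.713 yr. The eventual steady state is M_∞ = M₀·(F₁/F₀) = 0.784 × 0.203/0.289 = 0.55070 Tg.
The anomaly ΔM(t) = M(t) − M_∞ decays as ΔM₀·e^(−t/τ) with ΔM₀ = 0.784 − 0.55070 = 0.2333 Tg.
At t = 4.51 yr, e^(−t/τ) = e^(−1.662) = 0.1897, so ΔM = 0.04425 Tg and M = 0.55070 + 0.04425 = 0.59495 Tg.

0.595 Tg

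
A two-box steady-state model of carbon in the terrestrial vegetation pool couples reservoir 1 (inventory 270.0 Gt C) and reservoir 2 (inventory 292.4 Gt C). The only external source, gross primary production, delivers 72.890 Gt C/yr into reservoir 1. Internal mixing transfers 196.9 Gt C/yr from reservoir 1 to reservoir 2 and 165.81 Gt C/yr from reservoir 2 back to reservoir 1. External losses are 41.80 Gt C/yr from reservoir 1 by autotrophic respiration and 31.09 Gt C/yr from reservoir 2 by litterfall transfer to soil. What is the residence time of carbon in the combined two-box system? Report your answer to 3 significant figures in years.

7.72 yr

For the system as a whole, the A↔B exchange is internal and contributes nothing to the throughput; only the external sinks remove mass.
M_total = 270.0 + 292.4 = 562.40 Gt C.
ΣF_external_out = 41.80 + 31.09 = 72.890 Gt C/yr.
τ = M_total / ΣF_ext = 562.40 / 72.890 = 7.716 yr.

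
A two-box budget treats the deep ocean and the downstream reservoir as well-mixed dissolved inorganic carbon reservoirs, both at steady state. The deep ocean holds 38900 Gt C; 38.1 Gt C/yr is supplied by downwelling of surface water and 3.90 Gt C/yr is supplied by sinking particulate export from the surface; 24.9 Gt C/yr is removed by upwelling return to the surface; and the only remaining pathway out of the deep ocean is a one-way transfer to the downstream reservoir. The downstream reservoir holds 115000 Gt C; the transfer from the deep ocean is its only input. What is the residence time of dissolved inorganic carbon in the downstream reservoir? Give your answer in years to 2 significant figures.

6700 yr

Balance the deep ocean: ΣF_in = 38.1 + 3.90 = 42.000 Gt C/yr.
Transfer to the downstream reservoir = ΣF_in − (24.9) = 17.100 Gt C/yr.
At steady state the output of the downstream reservoir equals its input, 17.100 Gt C/yr.
τ = M / F = 115000 / 17.100 = 6725 yr.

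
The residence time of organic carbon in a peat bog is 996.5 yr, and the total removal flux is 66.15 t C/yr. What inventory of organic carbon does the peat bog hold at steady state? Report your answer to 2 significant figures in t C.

66000 t C

τ = M/F ⇒ M = τ × F = 996.5 × 66.15 = 65920 t C.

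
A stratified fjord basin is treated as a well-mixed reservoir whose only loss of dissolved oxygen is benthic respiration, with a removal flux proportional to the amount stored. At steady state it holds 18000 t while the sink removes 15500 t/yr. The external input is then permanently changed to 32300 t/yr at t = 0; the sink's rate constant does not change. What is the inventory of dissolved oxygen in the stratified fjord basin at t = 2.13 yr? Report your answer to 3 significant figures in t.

34400 t

The sink rate constant is k = F₀/M₀ = 15500/18000 = 0.8611 yr⁻¹.
Solving dM/dt = F₁ − kM with M(0) = M₀ gives M(t) = F₁/k + (M₀ − F₁/k)·e^(−kt).
F₁/k = 32300/0.8611 = 37510 t; kt = 0.8611 × 2.13 = 1.834, e^(−kt) = 0.1597.
M(2.13) = 37510 + (18000 − 37510) × 0.1597 = 37510 − 3117 = 34393 t.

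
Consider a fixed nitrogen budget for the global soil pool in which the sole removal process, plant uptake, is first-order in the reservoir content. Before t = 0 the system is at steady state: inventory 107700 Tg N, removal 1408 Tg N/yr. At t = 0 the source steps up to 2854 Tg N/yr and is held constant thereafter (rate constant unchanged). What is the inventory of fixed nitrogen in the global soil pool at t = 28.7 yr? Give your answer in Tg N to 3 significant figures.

142000 Tg N

The sink rate constant is k = F₀/M₀ = 1408/107700 = 0.01307 yr⁻¹.
Solving dM/dt = F₁ − kM with M(0) = M₀ gives M(t) = F₁/k + (M₀ − F₁/k)·e^(−kt).
F₁/k = 2854/0.01307 = 218310 Tg N; kt = 0.01307 × 28.7 = 0.3752, e^(−kt) = 0.6871.
M(28.7) = 218310 + (107700 − 218310) × 0.6871 = 218310 − 76000 = 142300 Tg N.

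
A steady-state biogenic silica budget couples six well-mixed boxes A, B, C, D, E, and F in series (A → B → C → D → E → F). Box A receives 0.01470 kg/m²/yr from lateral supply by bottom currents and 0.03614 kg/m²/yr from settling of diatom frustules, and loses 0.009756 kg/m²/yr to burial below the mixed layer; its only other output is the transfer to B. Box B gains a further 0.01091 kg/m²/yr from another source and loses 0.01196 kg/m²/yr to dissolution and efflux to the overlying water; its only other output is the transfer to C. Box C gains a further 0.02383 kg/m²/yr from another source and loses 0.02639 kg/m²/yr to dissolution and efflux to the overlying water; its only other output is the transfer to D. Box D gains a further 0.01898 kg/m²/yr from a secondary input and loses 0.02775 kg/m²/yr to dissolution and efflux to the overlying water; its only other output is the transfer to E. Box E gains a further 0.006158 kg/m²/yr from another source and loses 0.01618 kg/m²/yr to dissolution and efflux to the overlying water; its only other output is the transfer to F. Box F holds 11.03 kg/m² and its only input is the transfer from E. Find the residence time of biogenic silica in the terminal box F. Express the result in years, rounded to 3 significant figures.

590 yr

Box A: F(A→B) = (0.01470 + 0.03614) − 0.009756 = 0.041084 kg/m²/yr.
Box B: F(B→C) = (0.041084 + 0.01091) − 0.01196 = 0.040034 kg/m²/yr.
Box C: F(C→D) = (0.040034 + 0.02383) − 0.02639 = 0.037474 kg/m²/yr.
Box D: F(D→E) = (0.037474 + 0.01898) − 0.02775 = 0.028704 kg/m²/yr.
Box E: F(E→F) = (0.028704 + 0.006158) − 0.01618 = 0.018682 kg/m²/yr.
Box F throughput = its input = 0.018682 kg/m²/yr; τ = 11.03 / 0.018682 = 590.4 yr.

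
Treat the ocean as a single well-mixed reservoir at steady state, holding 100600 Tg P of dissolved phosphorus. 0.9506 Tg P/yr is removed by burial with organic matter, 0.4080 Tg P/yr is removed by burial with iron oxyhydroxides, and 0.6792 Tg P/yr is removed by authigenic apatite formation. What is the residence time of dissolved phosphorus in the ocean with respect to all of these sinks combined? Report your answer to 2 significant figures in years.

49000 yr

Total removal flux = 0.9506 + 0.4080 + 0.6792 = 2.0378 Tg P/yr.
τ = M / ΣF_out = 100600 / 2.0378 = 49370 yr.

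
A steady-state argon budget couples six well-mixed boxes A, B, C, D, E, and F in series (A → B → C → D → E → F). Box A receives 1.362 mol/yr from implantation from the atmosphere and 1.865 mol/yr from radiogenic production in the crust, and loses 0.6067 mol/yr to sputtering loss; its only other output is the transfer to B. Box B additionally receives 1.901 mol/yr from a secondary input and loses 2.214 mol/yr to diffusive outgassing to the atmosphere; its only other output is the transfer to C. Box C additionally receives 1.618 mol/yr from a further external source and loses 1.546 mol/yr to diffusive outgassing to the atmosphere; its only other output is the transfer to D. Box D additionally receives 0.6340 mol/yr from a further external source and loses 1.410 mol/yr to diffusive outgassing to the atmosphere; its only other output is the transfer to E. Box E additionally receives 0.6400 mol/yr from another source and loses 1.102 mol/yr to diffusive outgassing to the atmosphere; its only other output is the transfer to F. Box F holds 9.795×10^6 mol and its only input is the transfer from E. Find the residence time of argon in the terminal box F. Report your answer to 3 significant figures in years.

8.58×10^6 yr

Box A: F(A→B) = (1.362 + 1.865) − 0.6067 = 2.6203 mol/yr.
Box B: F(B→C) = (2.6203 + 1.901) − 2.214 = 2.3073 mol/yr.
Box C: F(C→D) = (2.3073 + 1.618) − 1.546 = 2.3793 mol/yr.
Box D: F(D→E) = (2.3793 + 0.6340) − 1.410 = 1.6033 mol/yr.
Box E: F(E→F) = (1.6033 + 0.6400) − 1.102 = 1.1413 mol/yr.
Box F throughput = its input = 1.1413 mol/yr; τ = 9.795×10^6 / 1.1413 = 8.582×10^6 yr.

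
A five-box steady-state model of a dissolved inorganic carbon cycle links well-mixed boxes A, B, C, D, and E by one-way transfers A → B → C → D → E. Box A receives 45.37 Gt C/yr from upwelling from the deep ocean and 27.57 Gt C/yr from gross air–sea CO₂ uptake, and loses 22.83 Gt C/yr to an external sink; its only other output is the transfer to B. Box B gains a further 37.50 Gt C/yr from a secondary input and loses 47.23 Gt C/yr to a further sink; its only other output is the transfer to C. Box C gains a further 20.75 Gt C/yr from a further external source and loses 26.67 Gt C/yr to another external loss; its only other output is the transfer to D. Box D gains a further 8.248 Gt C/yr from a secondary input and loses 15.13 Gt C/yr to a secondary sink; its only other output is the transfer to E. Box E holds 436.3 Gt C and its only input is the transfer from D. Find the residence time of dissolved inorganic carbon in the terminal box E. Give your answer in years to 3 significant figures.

15.8 yr

Box A: F(A→B) = (45.37 + 27.57) − 22.83 = 50.110 Gt C/yr.
Box B: F(B→C) = (50.110 + 37.50) − 47.23 = 40.380 Gt C/yr.
Box C: F(C→D) = (40.380 + 20.75) − 26.67 = 34.460 Gt C/yr.
Box D: F(D→E) = (34.460 + 8.248) − 15.13 = 27.578 Gt C/yr.
Box E throughput = its input = 27.578 Gt C/yr; τ = 436.3 / 27.578 = 15.82 yr.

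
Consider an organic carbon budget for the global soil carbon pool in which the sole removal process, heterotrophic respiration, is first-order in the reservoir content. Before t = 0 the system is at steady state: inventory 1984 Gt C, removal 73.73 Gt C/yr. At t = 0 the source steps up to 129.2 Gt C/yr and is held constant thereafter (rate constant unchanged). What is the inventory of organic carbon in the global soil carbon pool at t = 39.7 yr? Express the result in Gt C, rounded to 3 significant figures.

The sink rate constant is k = F₀/M₀ = 73.73/1984 = 0.03716 yr⁻¹.
Solving dM/dt = F₁ − kM with M(0) = M₀ gives M(t) = F₁/k + (M₀ − F₁/k)·e^(−kt).
F₁/k = 129.2/0.03716 = 3476.6 Gt C; kt = 0.03716 × 39.7 = 1.475, e^(−kt) = 0.2287.
M(39.7) = 3476.6 + (1984 − 3476.6) × 0.2287 = 3476.6 − 341.4 = 3135.3 Gt C.

3140 Gt C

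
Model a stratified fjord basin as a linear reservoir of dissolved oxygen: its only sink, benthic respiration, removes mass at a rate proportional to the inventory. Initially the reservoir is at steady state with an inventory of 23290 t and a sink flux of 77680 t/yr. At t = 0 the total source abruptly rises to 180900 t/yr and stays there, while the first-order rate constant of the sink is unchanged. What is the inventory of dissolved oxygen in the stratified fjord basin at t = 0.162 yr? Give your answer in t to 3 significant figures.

36200 t

τ = M₀/F₀ = 23290/77680 = 0.2998 yr; rate constant k = 1/τ.
New steady state M_∞ = F₁/k = F₁·τ = 180900 × 0.2998 = 54237 t.
M(t) = M_∞ + (M₀ − M_∞)·e^(−t/τ); t/τ = 0.162/0.2998 = 0.5403, so e^(−t/τ) = 0.5826.
M(t) = 54237 − 30950 × 0.5826 = 36209 t.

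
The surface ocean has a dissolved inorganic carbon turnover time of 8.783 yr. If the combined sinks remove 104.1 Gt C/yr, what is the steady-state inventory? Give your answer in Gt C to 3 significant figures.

914 Gt C

τ = M/F ⇒ M = τ × F = 8.783 × 104.1 = 914.3 Gt C.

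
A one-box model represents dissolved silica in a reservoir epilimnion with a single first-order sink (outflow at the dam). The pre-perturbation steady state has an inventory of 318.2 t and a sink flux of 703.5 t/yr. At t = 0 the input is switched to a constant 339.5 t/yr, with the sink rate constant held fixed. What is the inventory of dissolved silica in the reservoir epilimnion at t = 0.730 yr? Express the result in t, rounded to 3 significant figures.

186 t

τ = M₀/F₀ = 318.2/703.5 = 0.4523 yr; rate constant k = 1/τ.
New steady state M_∞ = F₁/k = F₁·τ = 339.5 × 0.4523 = 153.56 t.
M(t) = M_∞ + (M₀ − M_∞)·e^(−t/τ); t/τ = 0.730/0.4523 = 1.614, so e^(−t/τ) = 0.1991.
M(t) = 153.56 + 164.6 × 0.1991 = 186.34 t.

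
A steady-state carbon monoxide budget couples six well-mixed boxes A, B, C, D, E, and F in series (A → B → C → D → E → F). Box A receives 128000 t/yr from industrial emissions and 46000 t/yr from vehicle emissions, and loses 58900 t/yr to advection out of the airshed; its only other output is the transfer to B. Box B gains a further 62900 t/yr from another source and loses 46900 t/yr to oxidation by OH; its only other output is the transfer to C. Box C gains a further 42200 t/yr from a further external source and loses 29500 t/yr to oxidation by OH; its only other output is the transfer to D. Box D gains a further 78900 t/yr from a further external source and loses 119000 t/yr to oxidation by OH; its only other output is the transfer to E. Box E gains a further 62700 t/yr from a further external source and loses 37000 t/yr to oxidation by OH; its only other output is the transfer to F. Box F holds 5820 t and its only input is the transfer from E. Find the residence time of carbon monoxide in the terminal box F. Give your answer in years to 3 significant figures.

Box A: F(A→B) = (128000 + 46000) − 58900 = 115100 t/yr.
Box B: F(B→C) = (115100 + 62900) − 46900 = 131100 t/yr.
Box C: F(C→D) = (131100 + 42200) − 29500 = 143800 t/yr.
Box D: F(D→E) = (143800 + 78900) − 119000 = 103700 t/yr.
Box E: F(E→F) = (103700 + 62700) − 37000 = 129400 t/yr.
Box F throughput = its input = 129400 t/yr; τ = 5820 / 129400 = 0.04498 yr.

0.0450 yr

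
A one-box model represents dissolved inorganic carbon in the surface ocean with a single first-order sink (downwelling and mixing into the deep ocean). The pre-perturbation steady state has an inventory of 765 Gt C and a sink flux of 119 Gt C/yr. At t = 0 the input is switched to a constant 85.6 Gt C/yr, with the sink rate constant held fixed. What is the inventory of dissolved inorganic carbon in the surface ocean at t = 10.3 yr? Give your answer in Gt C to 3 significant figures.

594 Gt C

The sink rate constant is k = F₀/M₀ = 119/765 = 0.1556 yr⁻¹.
Solving dM/dt = F₁ − kM with M(0) = M₀ gives M(t) = F₁/k + (M₀ − F₁/k)·e^(−kt).
F₁/k = 85.6/0.1556 = 550.29 Gt C; kt = 0.1556 × 10.3 = 1.602, e^(−kt) = 0.2014.
M(10.3) = 550.29 + (765 − 550.29) × 0.2014 = 550.29 + 43.25 = 593.54 Gt C.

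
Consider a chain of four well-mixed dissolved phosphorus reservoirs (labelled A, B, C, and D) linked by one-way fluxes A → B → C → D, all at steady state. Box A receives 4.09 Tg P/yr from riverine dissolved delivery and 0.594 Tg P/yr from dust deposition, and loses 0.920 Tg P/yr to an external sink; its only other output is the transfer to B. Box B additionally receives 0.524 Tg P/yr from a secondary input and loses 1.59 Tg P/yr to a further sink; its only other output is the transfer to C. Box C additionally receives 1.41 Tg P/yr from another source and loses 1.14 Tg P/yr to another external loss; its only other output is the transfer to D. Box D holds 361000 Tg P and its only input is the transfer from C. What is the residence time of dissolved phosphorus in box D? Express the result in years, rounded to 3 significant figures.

Box A: F(A→B) = (4.09 + 0.594) − 0.920 = 3.7640 Tg P/yr.
Box B: F(B→C) = (3.7640 + 0.524) − 1.59 = 2.6980 Tg P/yr.
Box C: F(C→D) = (2.6980 + 1.41) − 1.14 = 2.9680 Tg P/yr.
Box D throughput = its input = 2.9680 Tg P/yr; τ = 361000 / 2.9680 = 121600 yr.

122000 yr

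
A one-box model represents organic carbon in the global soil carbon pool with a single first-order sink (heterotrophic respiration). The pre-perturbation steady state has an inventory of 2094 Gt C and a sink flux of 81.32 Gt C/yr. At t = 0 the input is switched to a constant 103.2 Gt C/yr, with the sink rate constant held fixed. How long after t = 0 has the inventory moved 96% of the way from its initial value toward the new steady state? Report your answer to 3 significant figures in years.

τ = M₀/F₀ = 2094/81.32 = 25.75 yr.
The remaining gap fraction is e^(−t/τ); 96% covered ⇒ e^(−t/τ) = 0.0400.
t = −τ ln(0.0400) = 25.75 × 3.219 = 82.89 yr.

82.9 yr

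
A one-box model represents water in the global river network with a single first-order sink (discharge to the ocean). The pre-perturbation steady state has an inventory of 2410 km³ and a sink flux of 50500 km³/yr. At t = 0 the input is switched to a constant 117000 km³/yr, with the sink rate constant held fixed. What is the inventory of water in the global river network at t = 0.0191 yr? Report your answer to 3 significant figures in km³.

Residence time τ = M₀/F₀ = 0.04772 yr. The eventual steady state is M_∞ = M₀·(F₁/F₀) = 2410 × 117000/50500 = 5583.6 km³.
The anomaly ΔM(t) = M(t) − M_∞ decays as ΔM₀·e^(−t/τ) with ΔM₀ = 2410 − 5583.6 = −3174 km³.
At t = 0.0191 yr, e^(−t/τ) = e^(−0.4002) = 0.6702, so ΔM = −2127 km³ and M = 5583.6 − 2127 = 3456.7 km³.

3460 km³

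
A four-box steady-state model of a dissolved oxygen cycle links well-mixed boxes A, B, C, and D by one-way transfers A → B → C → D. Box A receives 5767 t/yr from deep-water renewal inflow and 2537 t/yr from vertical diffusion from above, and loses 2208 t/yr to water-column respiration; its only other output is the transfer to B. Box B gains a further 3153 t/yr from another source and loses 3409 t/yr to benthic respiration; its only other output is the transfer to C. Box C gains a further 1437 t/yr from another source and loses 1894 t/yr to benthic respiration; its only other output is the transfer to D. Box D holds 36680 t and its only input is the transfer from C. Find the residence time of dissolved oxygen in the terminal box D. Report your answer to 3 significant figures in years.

Box A: F(A→B) = (5767 + 2537) − 2208 = 6096.0 t/yr.
Box B: F(B→C) = (6096.0 + 3153) − 3409 = 5840.0 t/yr.
Box C: F(C→D) = (5840.0 + 1437) − 1894 = 5383.0 t/yr.
Box D throughput = its input = 5383.0 t/yr; τ = 36680 / 5383.0 = 6.814 yr.

6.81 yr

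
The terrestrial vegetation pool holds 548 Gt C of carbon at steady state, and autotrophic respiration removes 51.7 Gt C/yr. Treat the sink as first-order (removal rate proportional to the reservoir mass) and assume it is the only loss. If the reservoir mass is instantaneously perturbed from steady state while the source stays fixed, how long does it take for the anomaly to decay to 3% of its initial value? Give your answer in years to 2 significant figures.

For a linear reservoir the anomaly decays as exp(−t/τ) with τ = M/F = 548/51.7 = 10.60 yr.
exp(−t/τ) = 0.03 ⇒ t = −τ ln(0.03) = 10.60 × 3.507 = 37.17 yr.

37 yr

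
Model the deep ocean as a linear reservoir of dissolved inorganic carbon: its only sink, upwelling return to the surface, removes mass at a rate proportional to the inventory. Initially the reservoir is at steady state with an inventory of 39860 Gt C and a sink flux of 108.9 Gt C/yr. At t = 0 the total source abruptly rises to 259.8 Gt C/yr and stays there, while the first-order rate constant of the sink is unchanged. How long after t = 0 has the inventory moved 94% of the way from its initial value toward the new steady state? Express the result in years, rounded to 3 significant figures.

1030 yr

τ = M₀/F₀ = 39860/108.9 = 366.0 yr.
The remaining gap fraction is e^(−t/τ); 94% covered ⇒ e^(−t/τ) = 0.0600.
t = −τ ln(0.0600) = 366.0 × 2.813 = 1030 yr.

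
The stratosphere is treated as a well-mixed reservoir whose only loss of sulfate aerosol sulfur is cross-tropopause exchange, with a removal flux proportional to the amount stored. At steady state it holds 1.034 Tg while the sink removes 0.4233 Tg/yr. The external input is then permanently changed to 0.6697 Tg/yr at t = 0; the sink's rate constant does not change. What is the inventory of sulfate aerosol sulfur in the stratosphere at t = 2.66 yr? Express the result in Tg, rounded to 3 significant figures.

1.43 Tg

Residence time τ = M₀/F₀ = 2.443 yr. The eventual steady state is M_∞ = M₀·(F₁/F₀) = 1.034 × 0.6697/0.4233 = 1.6359 Tg.
The anomaly ΔM(t) = M(t) − M_∞ decays as ΔM₀·e^(−t/τ) with ΔM₀ = 1.034 − 1.6359 = −0.6019 Tg.
At t = 2.66 yr, e^(−t/τ) = e^(−1.089) = 0.3366, so ΔM = −0.2026 Tg and M = 1.6359 − 0.2026 = 1.4333 Tg.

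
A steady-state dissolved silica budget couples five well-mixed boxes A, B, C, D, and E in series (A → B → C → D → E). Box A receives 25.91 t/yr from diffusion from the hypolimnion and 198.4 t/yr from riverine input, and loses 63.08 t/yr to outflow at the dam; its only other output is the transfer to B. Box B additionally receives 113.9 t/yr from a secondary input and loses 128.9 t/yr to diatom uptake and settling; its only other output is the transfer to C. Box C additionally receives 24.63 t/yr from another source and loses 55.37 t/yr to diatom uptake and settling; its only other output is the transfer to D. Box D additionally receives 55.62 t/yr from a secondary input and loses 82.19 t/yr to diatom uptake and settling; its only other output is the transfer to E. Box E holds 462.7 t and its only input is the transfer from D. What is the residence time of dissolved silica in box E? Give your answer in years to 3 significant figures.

5.20 yr

Box A: F(A→B) = (25.91 + 198.4) − 63.08 = 161.23 t/yr.
Box B: F(B→C) = (161.23 + 113.9) − 128.9 = 146.23 t/yr.
Box C: F(C→D) = (146.23 + 24.63) − 55.37 = 115.49 t/yr.
Box D: F(D→E) = (115.49 + 55.62) − 82.19 = 88.920 t/yr.
Box E throughput = its input = 88.920 t/yr; τ = 462.7 / 88.920 = 5.204 yr.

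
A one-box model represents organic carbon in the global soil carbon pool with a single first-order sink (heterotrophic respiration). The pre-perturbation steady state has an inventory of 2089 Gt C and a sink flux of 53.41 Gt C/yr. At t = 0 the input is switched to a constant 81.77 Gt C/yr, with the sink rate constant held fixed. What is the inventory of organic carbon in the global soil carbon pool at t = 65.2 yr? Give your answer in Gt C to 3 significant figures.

τ = M₀/F₀ = 2089/53.41 = 39.11 yr; rate constant k = 1/τ.
New steady state M_∞ = F₁/k = F₁·τ = 81.77 × 39.11 = 3198.2 Gt C.
M(t) = M_∞ + (M₀ − M_∞)·e^(−t/τ); t/τ = 65.2/39.11 = 1.667, so e^(−t/τ) = 0.1888.
M(t) = 3198.2 − 1109 × 0.1888 = 2988.8 Gt C.

2990 Gt C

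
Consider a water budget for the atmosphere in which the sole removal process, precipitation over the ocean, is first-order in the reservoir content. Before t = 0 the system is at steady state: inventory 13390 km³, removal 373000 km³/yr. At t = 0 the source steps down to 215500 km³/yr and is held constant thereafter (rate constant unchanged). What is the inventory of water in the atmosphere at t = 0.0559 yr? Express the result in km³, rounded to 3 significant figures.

8930 km³

τ = M₀/F₀ = 13390/373000 = 0.03590 yr; rate constant k = 1/τ.
New steady state M_∞ = F₁/k = F₁·τ = 215500 × 0.03590 = 7736.0 km³.
M(t) = M_∞ + (M₀ − M_∞)·e^(−t/τ); t/τ = 0.0559/0.03590 = 1.557, so e^(−t/τ) = 0.2107.
M(t) = 7736.0 + 5654 × 0.2107 = 8927.5 km³.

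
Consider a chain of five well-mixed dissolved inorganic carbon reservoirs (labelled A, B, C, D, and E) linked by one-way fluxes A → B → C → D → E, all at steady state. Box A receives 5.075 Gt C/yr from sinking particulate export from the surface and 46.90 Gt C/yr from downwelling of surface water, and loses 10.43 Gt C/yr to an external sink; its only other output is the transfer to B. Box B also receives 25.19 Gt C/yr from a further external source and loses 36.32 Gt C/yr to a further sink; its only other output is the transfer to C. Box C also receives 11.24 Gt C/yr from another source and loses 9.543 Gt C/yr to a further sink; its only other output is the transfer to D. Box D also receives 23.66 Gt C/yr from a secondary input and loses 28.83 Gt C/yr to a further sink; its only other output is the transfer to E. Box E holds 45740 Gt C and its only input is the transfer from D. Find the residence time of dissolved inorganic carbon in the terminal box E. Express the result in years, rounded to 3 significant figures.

Box A: F(A→B) = (5.075 + 46.90) − 10.43 = 41.545 Gt C/yr.
Box B: F(B→C) = (41.545 + 25.19) − 36.32 = 30.415 Gt C/yr.
Box C: F(C→D) = (30.415 + 11.24) − 9.543 = 32.112 Gt C/yr.
Box D: F(D→E) = (32.112 + 23.66) − 28.83 = 26.942 Gt C/yr.
Box E throughput = its input = 26.942 Gt C/yr; τ = 45740 / 26.942 = 1698 yr.

1700 yr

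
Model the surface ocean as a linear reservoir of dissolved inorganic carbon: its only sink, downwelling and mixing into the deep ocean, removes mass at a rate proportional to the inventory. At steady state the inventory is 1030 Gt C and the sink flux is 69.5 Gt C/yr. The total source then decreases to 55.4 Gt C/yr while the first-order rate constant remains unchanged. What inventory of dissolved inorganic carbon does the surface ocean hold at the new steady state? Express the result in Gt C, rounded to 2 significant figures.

Rate constant k = F/M = 69.5 / 1030 = 0.06748 yr⁻¹.
At the new steady state, source = k·M_new ⇒ M_new = 55.4 / 0.06748 = 821.0 Gt C.
(Equivalently M_new = M × F_new/F_old = 1030 × 55.4/69.5.)

820 Gt C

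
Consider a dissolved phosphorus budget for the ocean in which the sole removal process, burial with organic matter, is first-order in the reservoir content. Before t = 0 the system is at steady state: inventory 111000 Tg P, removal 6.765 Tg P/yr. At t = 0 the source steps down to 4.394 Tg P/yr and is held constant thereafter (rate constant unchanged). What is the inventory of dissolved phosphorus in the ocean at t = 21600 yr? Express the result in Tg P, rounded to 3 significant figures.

Residence time τ = M₀/F₀ = 16410 yr. The eventual steady state is M_∞ = M₀·(F₁/F₀) = 111000 × 4.394/6.765 = 72097 Tg P.
The anomaly ΔM(t) = M(t) − M_∞ decays as ΔM₀·e^(−t/τ) with ΔM₀ = 111000 − 72097 = 38900 Tg P.
At t = 21600 yr, e^(−t/τ) = e^(−1.316) = 0.2681, so ΔM = 10430 Tg P and M = 72097 + 10430 = 82526 Tg P.

82500 Tg P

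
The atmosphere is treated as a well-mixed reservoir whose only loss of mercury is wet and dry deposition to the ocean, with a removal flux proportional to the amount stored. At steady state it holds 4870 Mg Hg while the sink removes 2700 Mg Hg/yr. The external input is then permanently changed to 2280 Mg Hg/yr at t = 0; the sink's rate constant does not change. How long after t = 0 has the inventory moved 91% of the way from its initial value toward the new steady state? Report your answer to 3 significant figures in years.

4.34 yr

τ = M₀/F₀ = 4870/2700 = 1.804 yr.
The remaining gap fraction is e^(−t/τ); 91% covered ⇒ e^(−t/τ) = 0.0900.
t = −τ ln(0.0900) = 1.804 × 2.408 = 4.343 yr.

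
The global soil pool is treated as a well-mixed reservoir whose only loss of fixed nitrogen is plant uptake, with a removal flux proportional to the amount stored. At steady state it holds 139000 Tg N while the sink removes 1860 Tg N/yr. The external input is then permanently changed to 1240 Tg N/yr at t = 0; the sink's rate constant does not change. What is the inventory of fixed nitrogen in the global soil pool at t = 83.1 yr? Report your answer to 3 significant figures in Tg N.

108000 Tg N

τ = M₀/F₀ = 139000/1860 = 74.73 yr; rate constant k = 1/τ.
New steady state M_∞ = F₁/k = F₁·τ = 1240 × 74.73 = 92667 Tg N.
M(t) = M_∞ + (M₀ − M_∞)·e^(−t/τ); t/τ = 83.1/74.73 = 1.112, so e^(−t/τ) = 0.3289.
M(t) = 92667 + 46330 × 0.3289 = 107910 Tg N.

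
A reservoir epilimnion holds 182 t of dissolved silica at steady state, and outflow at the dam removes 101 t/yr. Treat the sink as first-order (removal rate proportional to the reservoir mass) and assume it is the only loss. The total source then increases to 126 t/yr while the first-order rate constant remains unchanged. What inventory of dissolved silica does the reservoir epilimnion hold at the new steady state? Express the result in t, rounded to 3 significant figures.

Rate constant k = F/M = 101 / 182 = 0.5549 yr⁻¹.
At the new steady state, source = k·M_new ⇒ M_new = 126 / 0.5549 = 227.0 t.
(Equivalently M_new = M × F_new/F_old = 182 × 126/101.)

227 t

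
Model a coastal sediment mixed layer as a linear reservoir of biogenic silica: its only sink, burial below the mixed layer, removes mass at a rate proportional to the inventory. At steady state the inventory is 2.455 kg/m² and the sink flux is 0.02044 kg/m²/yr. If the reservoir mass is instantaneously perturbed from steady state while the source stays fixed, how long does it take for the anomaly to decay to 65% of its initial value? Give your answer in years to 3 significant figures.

51.7 yr

For a linear reservoir the anomaly decays as exp(−t/τ) with τ = M/F = 2.455/0.02044 = 120.1 yr.
exp(−t/τ) = 0.65 ⇒ t = −τ ln(0.65) = 120.1 × 0.4308 = 51.74 yr.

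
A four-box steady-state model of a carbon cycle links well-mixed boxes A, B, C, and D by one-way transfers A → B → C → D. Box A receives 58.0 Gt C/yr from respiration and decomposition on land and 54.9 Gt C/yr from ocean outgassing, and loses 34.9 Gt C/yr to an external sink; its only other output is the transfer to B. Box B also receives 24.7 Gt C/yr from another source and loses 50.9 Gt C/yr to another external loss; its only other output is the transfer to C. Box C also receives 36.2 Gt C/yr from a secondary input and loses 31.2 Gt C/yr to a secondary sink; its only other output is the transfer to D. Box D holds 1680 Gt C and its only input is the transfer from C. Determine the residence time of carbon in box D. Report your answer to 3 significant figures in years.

Box A: F(A→B) = (58.0 + 54.9) − 34.9 = 78.000 Gt C/yr.
Box B: F(B→C) = (78.000 + 24.7) − 50.9 = 51.800 Gt C/yr.
Box C: F(C→D) = (51.800 + 36.2) − 31.2 = 56.800 Gt C/yr.
Box D throughput = its input = 56.800 Gt C/yr; τ = 1680 / 56.800 = 29.58 yr.

29.6 yr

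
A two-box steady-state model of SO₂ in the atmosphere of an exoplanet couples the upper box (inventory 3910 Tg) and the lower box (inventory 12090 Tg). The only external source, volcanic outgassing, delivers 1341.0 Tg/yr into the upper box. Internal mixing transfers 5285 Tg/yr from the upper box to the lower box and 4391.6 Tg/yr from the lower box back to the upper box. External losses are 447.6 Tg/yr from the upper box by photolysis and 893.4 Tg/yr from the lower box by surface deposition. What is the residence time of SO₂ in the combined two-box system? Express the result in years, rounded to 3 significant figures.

11.9 yr

For the system as a whole, the A↔B exchange is internal and contributes nothing to the throughput; only the external sinks remove mass.
M_total = 3910 + 12090 = 16000 Tg.
ΣF_external_out = 447.6 + 893.4 = 1341.0 Tg/yr.
τ = M_total / ΣF_ext = 16000 / 1341.0 = 11.93 yr.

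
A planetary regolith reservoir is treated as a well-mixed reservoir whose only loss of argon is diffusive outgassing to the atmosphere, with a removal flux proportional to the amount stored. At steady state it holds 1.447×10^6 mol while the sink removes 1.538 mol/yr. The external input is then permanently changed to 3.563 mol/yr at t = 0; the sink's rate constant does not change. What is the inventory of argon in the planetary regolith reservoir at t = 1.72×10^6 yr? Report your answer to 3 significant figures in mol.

The sink rate constant is k = F₀/M₀ = 1.538/1.447×10^6 = 1.063×10^-6 yr⁻¹.
Solving dM/dt = F₁ − kM with M(0) = M₀ gives M(t) = F₁/k + (M₀ − F₁/k)·e^(−kt).
F₁/k = 3.563/1.063×10^-6 = 3.3522×10^6 mol; kt = 1.063×10^-6 × 1.72×10^6 = 1.828, e^(−kt) = 0.1607.
M(1.72×10^6) = 3.3522×10^6 + (1.447×10^6 − 3.3522×10^6) × 0.1607 = 3.3522×10^6 − 306200 = 3.0460×10^6 mol.

3.05×10^6 mol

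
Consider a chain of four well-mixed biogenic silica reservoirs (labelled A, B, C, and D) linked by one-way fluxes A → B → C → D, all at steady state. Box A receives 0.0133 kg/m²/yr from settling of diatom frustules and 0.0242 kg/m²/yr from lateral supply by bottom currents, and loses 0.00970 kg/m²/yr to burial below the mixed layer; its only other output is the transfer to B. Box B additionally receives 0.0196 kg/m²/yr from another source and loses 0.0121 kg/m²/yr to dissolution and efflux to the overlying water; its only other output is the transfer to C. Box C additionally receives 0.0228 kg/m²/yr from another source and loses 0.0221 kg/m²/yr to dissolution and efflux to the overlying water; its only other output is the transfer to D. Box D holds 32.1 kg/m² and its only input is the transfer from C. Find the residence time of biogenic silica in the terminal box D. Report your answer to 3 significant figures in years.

Box A: F(A→B) = (0.0133 + 0.0242) − 0.00970 = 0.027800 kg/m²/yr.
Box B: F(B→C) = (0.027800 + 0.0196) − 0.0121 = 0.035300 kg/m²/yr.
Box C: F(C→D) = (0.035300 + 0.0228) − 0.0221 = 0.036000 kg/m²/yr.
Box D throughput = its input = 0.036000 kg/m²/yr; τ = 32.1 / 0.036000 = 891.7 yr.

892 yr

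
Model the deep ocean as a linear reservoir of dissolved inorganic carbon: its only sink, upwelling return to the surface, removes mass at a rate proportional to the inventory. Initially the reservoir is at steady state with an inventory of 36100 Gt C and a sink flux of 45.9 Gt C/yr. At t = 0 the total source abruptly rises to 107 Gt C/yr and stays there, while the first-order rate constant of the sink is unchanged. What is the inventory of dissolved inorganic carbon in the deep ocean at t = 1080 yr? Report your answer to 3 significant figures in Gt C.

Residence time τ = M₀/F₀ = 786.5 yr. The eventual steady state is M_∞ = M₀·(F₁/F₀) = 36100 × 107/45.9 = 84155 Gt C.
The anomaly ΔM(t) = M(t) − M_∞ decays as ΔM₀·e^(−t/τ) with ΔM₀ = 36100 − 84155 = −48050 Gt C.
At t = 1080 yr, e^(−t/τ) = e^(−1.373) = 0.2533, so ΔM = −12170 Gt C and M = 84155 − 12170 = 71982 Gt C.

72000 Gt C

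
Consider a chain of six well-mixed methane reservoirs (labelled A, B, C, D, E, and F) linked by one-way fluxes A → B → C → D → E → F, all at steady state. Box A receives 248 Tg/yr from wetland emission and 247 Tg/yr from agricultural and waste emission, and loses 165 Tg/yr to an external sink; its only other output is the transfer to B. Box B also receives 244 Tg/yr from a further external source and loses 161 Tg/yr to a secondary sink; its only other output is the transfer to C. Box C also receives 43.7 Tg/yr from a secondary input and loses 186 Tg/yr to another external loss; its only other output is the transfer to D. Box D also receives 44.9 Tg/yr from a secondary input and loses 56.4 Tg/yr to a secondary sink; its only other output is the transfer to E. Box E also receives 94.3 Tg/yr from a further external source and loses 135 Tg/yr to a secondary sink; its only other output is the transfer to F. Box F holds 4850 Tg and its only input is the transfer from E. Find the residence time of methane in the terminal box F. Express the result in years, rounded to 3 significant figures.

Box A: F(A→B) = (248 + 247) − 165 = 330.00 Tg/yr.
Box B: F(B→C) = (330.00 + 244) − 161 = 413.00 Tg/yr.
Box C: F(C→D) = (413.00 + 43.7) − 186 = 270.70 Tg/yr.
Box D: F(D→E) = (270.70 + 44.9) − 56.4 = 259.20 Tg/yr.
Box E: F(E→F) = (259.20 + 94.3) − 135 = 218.50 Tg/yr.
Box F throughput = its input = 218.50 Tg/yr; τ = 4850 / 218.50 = 22.20 yr.

22.2 yr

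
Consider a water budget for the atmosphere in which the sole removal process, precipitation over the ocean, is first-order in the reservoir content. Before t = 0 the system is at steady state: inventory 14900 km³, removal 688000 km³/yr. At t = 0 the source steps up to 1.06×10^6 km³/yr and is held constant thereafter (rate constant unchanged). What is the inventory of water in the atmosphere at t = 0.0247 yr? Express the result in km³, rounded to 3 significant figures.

20400 km³

The sink rate constant is k = F₀/M₀ = 688000/14900 = 46.17 yr⁻¹.
Solving dM/dt = F₁ − kM with M(0) = M₀ gives M(t) = F₁/k + (M₀ − F₁/k)·e^(−kt).
F₁/k = 1.06×10^6/46.17 = 22956 km³; kt = 46.17 × 0.0247 = 1.141, e^(−kt) = 0.3197.
M(0.0247) = 22956 + (14900 − 22956) × 0.3197 = 22956 − 2575 = 20381 km³.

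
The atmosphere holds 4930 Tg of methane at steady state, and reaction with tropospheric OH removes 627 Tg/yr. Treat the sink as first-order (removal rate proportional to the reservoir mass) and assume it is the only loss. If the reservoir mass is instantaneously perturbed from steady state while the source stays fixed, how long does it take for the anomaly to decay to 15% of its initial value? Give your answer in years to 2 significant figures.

15 yr

For a linear reservoir the anomaly decays as exp(−t/τ) with τ = M/F = 4930/627 = 7.863 yr.
exp(−t/τ) = 0.15 ⇒ t = −τ ln(0.15) = 7.863 × 1.897 = 14.92 yr.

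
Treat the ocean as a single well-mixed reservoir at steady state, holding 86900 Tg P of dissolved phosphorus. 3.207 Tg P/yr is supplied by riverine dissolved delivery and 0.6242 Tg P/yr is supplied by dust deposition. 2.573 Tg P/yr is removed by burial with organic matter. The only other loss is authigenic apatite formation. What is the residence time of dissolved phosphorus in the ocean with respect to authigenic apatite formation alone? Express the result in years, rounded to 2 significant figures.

At steady state ΣF_in = ΣF_out.
ΣF_in = 3.207 + 0.6242 = 3.8312 Tg P/yr.
Authigenic apatite formation flux = ΣF_in − (2.573) = 3.8312 − 2.573 = 1.258 Tg P/yr.
τ = M / F = 86900 / 1.258 = 69070 yr.

69000 yr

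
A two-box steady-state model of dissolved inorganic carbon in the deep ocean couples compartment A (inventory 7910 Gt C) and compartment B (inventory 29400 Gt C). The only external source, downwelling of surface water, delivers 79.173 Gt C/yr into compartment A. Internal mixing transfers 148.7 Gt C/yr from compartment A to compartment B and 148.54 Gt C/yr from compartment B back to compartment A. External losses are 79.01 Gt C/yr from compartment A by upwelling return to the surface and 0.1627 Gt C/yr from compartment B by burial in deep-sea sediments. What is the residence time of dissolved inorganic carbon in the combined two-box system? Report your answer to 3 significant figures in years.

471 yr

For the system as a whole, the A↔B exchange is internal and contributes nothing to the throughput; only the external sinks remove mass.
M_total = 7910 + 29400 = 37310 Gt C.
ΣF_external_out = 79.01 + 0.1627 = 79.173 Gt C/yr.
τ = M_total / ΣF_ext = 37310 / 79.173 = 471.2 yr.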